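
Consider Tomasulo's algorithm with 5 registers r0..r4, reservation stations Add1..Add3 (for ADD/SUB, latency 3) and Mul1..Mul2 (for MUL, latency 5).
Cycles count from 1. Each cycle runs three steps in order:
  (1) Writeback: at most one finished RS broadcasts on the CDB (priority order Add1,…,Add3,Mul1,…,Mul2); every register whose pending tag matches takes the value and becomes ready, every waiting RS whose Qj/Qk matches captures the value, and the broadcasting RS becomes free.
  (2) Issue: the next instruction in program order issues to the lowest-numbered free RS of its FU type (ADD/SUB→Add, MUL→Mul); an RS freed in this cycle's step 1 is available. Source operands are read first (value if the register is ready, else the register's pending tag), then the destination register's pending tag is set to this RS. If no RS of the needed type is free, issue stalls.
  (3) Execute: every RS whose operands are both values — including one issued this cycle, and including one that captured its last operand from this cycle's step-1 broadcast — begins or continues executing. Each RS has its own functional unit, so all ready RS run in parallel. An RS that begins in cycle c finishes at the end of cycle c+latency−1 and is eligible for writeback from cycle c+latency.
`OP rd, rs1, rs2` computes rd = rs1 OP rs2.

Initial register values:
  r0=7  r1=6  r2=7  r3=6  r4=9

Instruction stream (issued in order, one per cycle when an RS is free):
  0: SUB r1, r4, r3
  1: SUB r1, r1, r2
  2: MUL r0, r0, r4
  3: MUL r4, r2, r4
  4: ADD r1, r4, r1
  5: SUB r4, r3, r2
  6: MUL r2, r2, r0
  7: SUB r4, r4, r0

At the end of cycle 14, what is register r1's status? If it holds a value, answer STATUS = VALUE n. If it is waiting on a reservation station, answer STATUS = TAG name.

  c1: issue SUB r1<-Add1  regs: r0:7,r1:Add1,r2:7,r3:6,r4:9
  c2: issue SUB r1<-Add2  regs: r0:7,r1:Add2,r2:7,r3:6,r4:9
  c3: issue MUL r0<-Mul1  regs: r0:Mul1,r1:Add2,r2:7,r3:6,r4:9
  c4: CDB Add1=3; issue MUL r4<-Mul2  regs: r0:Mul1,r1:Add2,r2:7,r3:6,r4:Mul2
  c5: issue ADD r1<-Add1  regs: r0:Mul1,r1:Add1,r2:7,r3:6,r4:Mul2
  c6: issue SUB r4<-Add3  regs: r0:Mul1,r1:Add1,r2:7,r3:6,r4:Add3
  c7: CDB Add2=-4; stall  regs: r0:Mul1,r1:Add1,r2:7,r3:6,r4:Add3
  c8: CDB Mul1=63; issue MUL r2<-Mul1  regs: r0:63,r1:Add1,r2:Mul1,r3:6,r4:Add3
  c9: CDB Add3=-1; issue SUB r4<-Add2  regs: r0:63,r1:Add1,r2:Mul1,r3:6,r4:Add2
  c10: CDB Mul2=63  regs: r0:63,r1:Add1,r2:Mul1,r3:6,r4:Add2
  c11: -  regs: r0:63,r1:Add1,r2:Mul1,r3:6,r4:Add2
  c12: CDB Add2=-64  regs: r0:63,r1:Add1,r2:Mul1,r3:6,r4:-64
  c13: CDB Add1=59  regs: r0:63,r1:59,r2:Mul1,r3:6,r4:-64
  c14: CDB Mul1=441  regs: r0:63,r1:59,r2:441,r3:6,r4:-64

STATUS = VALUE 59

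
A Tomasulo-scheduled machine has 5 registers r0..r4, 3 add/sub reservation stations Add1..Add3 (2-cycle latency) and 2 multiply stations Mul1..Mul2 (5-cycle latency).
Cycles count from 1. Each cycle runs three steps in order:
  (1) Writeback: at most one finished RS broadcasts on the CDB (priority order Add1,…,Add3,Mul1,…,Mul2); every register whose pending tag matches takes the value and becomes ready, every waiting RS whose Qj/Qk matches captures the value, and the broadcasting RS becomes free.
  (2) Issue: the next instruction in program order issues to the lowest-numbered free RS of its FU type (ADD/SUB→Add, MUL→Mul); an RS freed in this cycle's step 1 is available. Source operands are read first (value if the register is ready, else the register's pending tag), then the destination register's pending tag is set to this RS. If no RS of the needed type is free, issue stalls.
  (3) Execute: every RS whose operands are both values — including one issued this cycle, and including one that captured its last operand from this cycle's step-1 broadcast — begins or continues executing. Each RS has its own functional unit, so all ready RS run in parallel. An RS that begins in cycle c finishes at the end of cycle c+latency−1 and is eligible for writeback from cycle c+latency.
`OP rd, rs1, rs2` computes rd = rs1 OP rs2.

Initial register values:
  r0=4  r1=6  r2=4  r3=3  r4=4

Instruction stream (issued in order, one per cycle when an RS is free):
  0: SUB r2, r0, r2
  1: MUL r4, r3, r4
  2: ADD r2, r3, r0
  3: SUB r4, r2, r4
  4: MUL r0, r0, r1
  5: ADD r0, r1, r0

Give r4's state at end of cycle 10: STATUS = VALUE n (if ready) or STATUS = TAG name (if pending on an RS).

STATUS = VALUE -5

cycle 1: issue SUB r2<-Add1 // r0:4,r1:6,r2:Add1,r3:3,r4:4
cycle 2: issue MUL r4<-Mul1 // r0:4,r1:6,r2:Add1,r3:3,r4:Mul1
cycle 3: CDB Add1=0; issue ADD r2<-Add1 // r0:4,r1:6,r2:Add1,r3:3,r4:Mul1
cycle 4: issue SUB r4<-Add2 // r0:4,r1:6,r2:Add1,r3:3,r4:Add2
cycle 5: CDB Add1=7; issue MUL r0<-Mul2 // r0:Mul2,r1:6,r2:7,r3:3,r4:Add2
cycle 6: issue ADD r0<-Add1 // r0:Add1,r1:6,r2:7,r3:3,r4:Add2
cycle 7: CDB Mul1=12 // r0:Add1,r1:6,r2:7,r3:3,r4:Add2
cycle 8: - // r0:Add1,r1:6,r2:7,r3:3,r4:Add2
cycle 9: CDB Add2=-5 // r0:Add1,r1:6,r2:7,r3:3,r4:-5
cycle 10: CDB Mul2=24 // r0:Add1,r1:6,r2:7,r3:3,r4:-5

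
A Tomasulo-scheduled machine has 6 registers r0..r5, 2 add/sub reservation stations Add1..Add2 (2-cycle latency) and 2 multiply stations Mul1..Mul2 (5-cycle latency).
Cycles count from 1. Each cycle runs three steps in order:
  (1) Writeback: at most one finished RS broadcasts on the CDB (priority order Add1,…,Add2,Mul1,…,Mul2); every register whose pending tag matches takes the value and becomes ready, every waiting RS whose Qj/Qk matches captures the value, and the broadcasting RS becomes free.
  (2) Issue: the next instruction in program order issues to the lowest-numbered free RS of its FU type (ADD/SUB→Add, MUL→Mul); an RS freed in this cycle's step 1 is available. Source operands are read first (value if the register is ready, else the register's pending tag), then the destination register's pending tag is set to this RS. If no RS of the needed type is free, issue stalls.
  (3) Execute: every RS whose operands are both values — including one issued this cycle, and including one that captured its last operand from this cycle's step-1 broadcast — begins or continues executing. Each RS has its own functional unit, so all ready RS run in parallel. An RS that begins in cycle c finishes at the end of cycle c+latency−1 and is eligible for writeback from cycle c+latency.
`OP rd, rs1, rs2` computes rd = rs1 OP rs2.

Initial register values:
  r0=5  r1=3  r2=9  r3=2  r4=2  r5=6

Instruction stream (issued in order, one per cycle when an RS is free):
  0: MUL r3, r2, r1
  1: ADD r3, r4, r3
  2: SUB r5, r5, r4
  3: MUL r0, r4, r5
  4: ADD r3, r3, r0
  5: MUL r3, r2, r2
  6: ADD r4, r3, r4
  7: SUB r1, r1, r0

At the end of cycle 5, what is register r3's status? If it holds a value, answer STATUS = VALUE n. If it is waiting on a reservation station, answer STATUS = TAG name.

  c1: issue MUL r3<-Mul1  regs: r0:5,r1:3,r2:9,r3:Mul1,r4:2,r5:6
  c2: issue ADD r3<-Add1  regs: r0:5,r1:3,r2:9,r3:Add1,r4:2,r5:6
  c3: issue SUB r5<-Add2  regs: r0:5,r1:3,r2:9,r3:Add1,r4:2,r5:Add2
  c4: issue MUL r0<-Mul2  regs: r0:Mul2,r1:3,r2:9,r3:Add1,r4:2,r5:Add2
  c5: CDB Add2=4; issue ADD r3<-Add2  regs: r0:Mul2,r1:3,r2:9,r3:Add2,r4:2,r5:4

STATUS = TAG Add2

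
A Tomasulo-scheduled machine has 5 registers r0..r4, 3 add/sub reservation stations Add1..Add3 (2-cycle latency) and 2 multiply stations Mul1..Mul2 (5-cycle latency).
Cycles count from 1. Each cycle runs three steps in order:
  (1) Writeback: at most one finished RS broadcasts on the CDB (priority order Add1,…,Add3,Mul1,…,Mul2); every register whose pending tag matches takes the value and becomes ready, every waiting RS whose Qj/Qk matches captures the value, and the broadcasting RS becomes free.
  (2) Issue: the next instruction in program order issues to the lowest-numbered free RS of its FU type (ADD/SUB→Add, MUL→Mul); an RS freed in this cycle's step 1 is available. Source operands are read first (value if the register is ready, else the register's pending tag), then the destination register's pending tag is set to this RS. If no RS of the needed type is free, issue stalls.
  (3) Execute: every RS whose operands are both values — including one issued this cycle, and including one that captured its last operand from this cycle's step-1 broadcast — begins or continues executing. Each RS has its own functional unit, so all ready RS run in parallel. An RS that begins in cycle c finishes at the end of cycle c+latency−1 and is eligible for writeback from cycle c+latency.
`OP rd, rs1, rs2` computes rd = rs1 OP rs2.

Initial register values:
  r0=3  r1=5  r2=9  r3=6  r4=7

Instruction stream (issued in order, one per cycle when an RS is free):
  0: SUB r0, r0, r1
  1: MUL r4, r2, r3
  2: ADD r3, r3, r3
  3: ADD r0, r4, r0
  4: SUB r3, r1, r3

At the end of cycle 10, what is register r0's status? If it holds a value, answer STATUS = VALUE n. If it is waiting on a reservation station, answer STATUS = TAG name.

STATUS = VALUE 52

cycle 1: issue SUB r0<-Add1 // r0:Add1,r1:5,r2:9,r3:6,r4:7
cycle 2: issue MUL r4<-Mul1 // r0:Add1,r1:5,r2:9,r3:6,r4:Mul1
cycle 3: CDB Add1=-2; issue ADD r3<-Add1 // r0:-2,r1:5,r2:9,r3:Add1,r4:Mul1
cycle 4: issue ADD r0<-Add2 // r0:Add2,r1:5,r2:9,r3:Add1,r4:Mul1
cycle 5: CDB Add1=12; issue SUB r3<-Add1 // r0:Add2,r1:5,r2:9,r3:Add1,r4:Mul1
cycle 6: - // r0:Add2,r1:5,r2:9,r3:Add1,r4:Mul1
cycle 7: CDB Add1=-7 // r0:Add2,r1:5,r2:9,r3:-7,r4:Mul1
cycle 8: CDB Mul1=54 // r0:Add2,r1:5,r2:9,r3:-7,r4:54
cycle 9: - // r0:Add2,r1:5,r2:9,r3:-7,r4:54
cycle 10: CDB Add2=52 // r0:52,r1:5,r2:9,r3:-7,r4:54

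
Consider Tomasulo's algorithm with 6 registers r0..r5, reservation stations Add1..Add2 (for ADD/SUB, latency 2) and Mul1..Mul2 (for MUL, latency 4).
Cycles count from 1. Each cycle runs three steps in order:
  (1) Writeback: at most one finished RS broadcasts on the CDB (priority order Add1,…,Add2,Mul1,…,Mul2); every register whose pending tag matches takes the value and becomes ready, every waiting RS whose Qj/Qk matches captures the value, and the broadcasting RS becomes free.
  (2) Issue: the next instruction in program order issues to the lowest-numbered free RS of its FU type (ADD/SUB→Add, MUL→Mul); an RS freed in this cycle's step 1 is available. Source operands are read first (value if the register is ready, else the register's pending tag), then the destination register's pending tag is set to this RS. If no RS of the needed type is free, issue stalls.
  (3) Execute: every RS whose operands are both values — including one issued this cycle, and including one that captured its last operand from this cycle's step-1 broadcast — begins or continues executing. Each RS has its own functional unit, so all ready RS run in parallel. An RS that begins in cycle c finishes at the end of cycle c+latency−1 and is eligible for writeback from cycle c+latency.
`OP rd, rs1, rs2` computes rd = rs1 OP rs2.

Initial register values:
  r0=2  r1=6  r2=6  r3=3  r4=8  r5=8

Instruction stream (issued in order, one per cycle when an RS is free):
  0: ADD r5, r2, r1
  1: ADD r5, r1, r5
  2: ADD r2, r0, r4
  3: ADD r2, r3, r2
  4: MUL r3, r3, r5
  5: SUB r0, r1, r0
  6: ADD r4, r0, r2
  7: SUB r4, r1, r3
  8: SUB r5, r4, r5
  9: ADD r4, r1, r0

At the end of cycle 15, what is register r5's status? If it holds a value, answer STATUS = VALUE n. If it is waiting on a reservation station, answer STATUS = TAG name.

STATUS = VALUE -66

c1: issue ADD r5<-Add1 | r0:2,r1:6,r2:6,r3:3,r4:8,r5:Add1
c2: issue ADD r5<-Add2 | r0:2,r1:6,r2:6,r3:3,r4:8,r5:Add2
c3: CDB Add1=12; issue ADD r2<-Add1 | r0:2,r1:6,r2:Add1,r3:3,r4:8,r5:Add2
c4: stall | r0:2,r1:6,r2:Add1,r3:3,r4:8,r5:Add2
c5: CDB Add1=10; issue ADD r2<-Add1 | r0:2,r1:6,r2:Add1,r3:3,r4:8,r5:Add2
c6: CDB Add2=18; issue MUL r3<-Mul1 | r0:2,r1:6,r2:Add1,r3:Mul1,r4:8,r5:18
c7: CDB Add1=13; issue SUB r0<-Add1 | r0:Add1,r1:6,r2:13,r3:Mul1,r4:8,r5:18
c8: issue ADD r4<-Add2 | r0:Add1,r1:6,r2:13,r3:Mul1,r4:Add2,r5:18
c9: CDB Add1=4; issue SUB r4<-Add1 | r0:4,r1:6,r2:13,r3:Mul1,r4:Add1,r5:18
c10: CDB Mul1=54; stall | r0:4,r1:6,r2:13,r3:54,r4:Add1,r5:18
c11: CDB Add2=17; issue SUB r5<-Add2 | r0:4,r1:6,r2:13,r3:54,r4:Add1,r5:Add2
c12: CDB Add1=-48; issue ADD r4<-Add1 | r0:4,r1:6,r2:13,r3:54,r4:Add1,r5:Add2
c13: - | r0:4,r1:6,r2:13,r3:54,r4:Add1,r5:Add2
c14: CDB Add1=10 | r0:4,r1:6,r2:13,r3:54,r4:10,r5:Add2
c15: CDB Add2=-66 | r0:4,r1:6,r2:13,r3:54,r4:10,r5:-66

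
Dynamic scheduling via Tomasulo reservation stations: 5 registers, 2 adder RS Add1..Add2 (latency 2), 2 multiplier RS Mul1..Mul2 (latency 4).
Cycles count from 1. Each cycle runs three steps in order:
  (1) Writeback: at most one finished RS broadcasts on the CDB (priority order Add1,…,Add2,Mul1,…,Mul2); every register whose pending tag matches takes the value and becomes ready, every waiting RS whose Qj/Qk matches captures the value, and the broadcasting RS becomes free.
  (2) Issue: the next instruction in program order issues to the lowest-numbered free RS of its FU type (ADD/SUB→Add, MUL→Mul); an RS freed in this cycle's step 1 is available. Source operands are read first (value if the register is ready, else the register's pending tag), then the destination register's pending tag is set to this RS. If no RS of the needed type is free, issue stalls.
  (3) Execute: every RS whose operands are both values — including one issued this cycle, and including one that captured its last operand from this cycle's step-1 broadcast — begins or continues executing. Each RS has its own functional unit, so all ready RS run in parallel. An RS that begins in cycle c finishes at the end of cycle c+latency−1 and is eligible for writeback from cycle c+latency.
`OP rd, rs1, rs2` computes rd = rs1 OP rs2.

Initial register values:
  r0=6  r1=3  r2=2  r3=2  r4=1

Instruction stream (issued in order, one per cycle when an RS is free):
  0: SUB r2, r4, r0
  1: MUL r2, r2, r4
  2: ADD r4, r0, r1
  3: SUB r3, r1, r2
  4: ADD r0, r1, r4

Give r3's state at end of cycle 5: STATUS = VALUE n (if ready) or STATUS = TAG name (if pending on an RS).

STATUS = TAG Add2

cycle 1: issue SUB r2<-Add1 // r0:6,r1:3,r2:Add1,r3:2,r4:1
cycle 2: issue MUL r2<-Mul1 // r0:6,r1:3,r2:Mul1,r3:2,r4:1
cycle 3: CDB Add1=-5; issue ADD r4<-Add1 // r0:6,r1:3,r2:Mul1,r3:2,r4:Add1
cycle 4: issue SUB r3<-Add2 // r0:6,r1:3,r2:Mul1,r3:Add2,r4:Add1
cycle 5: CDB Add1=9; issue ADD r0<-Add1 // r0:Add1,r1:3,r2:Mul1,r3:Add2,r4:9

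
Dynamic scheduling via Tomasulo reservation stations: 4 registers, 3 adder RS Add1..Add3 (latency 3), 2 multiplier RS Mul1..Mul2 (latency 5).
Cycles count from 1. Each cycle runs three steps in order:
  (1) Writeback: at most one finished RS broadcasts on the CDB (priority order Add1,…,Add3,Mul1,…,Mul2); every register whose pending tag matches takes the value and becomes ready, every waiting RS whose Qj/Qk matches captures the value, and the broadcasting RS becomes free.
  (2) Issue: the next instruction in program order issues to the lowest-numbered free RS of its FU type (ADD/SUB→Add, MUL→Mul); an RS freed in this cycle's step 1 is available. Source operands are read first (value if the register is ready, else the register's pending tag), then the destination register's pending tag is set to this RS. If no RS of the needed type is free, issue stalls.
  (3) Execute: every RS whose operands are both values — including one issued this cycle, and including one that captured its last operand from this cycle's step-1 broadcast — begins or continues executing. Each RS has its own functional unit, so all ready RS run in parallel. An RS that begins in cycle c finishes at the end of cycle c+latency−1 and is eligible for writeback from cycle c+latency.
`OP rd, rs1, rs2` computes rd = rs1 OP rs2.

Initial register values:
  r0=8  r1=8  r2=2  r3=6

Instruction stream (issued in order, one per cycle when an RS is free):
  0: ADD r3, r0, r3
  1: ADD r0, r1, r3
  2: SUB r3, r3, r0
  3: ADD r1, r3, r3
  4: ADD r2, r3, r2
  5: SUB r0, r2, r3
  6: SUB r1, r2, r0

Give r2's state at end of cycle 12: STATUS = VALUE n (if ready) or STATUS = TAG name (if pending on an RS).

cycle 1: issue ADD r3<-Add1 // r0:8,r1:8,r2:2,r3:Add1
cycle 2: issue ADD r0<-Add2 // r0:Add2,r1:8,r2:2,r3:Add1
cycle 3: issue SUB r3<-Add3 // r0:Add2,r1:8,r2:2,r3:Add3
cycle 4: CDB Add1=14; issue ADD r1<-Add1 // r0:Add2,r1:Add1,r2:2,r3:Add3
cycle 5: stall // r0:Add2,r1:Add1,r2:2,r3:Add3
cycle 6: stall // r0:Add2,r1:Add1,r2:2,r3:Add3
cycle 7: CDB Add2=22; issue ADD r2<-Add2 // r0:22,r1:Add1,r2:Add2,r3:Add3
cycle 8: stall // r0:22,r1:Add1,r2:Add2,r3:Add3
cycle 9: stall // r0:22,r1:Add1,r2:Add2,r3:Add3
cycle 10: CDB Add3=-8; issue SUB r0<-Add3 // r0:Add3,r1:Add1,r2:Add2,r3:-8
cycle 11: stall // r0:Add3,r1:Add1,r2:Add2,r3:-8
cycle 12: stall // r0:Add3,r1:Add1,r2:Add2,r3:-8

STATUS = TAG Add2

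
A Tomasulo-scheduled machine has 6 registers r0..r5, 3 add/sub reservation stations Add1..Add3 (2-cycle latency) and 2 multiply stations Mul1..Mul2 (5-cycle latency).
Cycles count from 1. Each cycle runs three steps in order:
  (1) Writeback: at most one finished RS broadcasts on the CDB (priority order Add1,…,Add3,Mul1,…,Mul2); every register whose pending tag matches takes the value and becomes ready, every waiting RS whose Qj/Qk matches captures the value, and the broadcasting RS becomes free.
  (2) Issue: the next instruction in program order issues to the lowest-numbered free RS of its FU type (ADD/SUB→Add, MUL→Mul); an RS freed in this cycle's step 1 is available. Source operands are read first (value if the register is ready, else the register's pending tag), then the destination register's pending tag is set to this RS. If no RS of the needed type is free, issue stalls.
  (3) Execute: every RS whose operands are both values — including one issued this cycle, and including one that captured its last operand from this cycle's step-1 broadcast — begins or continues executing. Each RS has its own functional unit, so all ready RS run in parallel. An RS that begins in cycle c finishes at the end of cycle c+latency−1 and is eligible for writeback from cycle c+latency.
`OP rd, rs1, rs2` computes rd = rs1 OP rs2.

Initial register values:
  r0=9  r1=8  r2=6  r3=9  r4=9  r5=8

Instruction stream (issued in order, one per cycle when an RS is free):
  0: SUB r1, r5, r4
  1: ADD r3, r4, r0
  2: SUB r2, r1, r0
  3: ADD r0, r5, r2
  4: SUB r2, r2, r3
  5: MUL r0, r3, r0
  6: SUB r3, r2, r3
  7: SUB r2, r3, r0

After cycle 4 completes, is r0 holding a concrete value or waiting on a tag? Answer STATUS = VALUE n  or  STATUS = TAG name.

STATUS = TAG Add2

  c1: issue SUB r1<-Add1  regs: r0:9,r1:Add1,r2:6,r3:9,r4:9,r5:8
  c2: issue ADD r3<-Add2  regs: r0:9,r1:Add1,r2:6,r3:Add2,r4:9,r5:8
  c3: CDB Add1=-1; issue SUB r2<-Add1  regs: r0:9,r1:-1,r2:Add1,r3:Add2,r4:9,r5:8
  c4: CDB Add2=18; issue ADD r0<-Add2  regs: r0:Add2,r1:-1,r2:Add1,r3:18,r4:9,r5:8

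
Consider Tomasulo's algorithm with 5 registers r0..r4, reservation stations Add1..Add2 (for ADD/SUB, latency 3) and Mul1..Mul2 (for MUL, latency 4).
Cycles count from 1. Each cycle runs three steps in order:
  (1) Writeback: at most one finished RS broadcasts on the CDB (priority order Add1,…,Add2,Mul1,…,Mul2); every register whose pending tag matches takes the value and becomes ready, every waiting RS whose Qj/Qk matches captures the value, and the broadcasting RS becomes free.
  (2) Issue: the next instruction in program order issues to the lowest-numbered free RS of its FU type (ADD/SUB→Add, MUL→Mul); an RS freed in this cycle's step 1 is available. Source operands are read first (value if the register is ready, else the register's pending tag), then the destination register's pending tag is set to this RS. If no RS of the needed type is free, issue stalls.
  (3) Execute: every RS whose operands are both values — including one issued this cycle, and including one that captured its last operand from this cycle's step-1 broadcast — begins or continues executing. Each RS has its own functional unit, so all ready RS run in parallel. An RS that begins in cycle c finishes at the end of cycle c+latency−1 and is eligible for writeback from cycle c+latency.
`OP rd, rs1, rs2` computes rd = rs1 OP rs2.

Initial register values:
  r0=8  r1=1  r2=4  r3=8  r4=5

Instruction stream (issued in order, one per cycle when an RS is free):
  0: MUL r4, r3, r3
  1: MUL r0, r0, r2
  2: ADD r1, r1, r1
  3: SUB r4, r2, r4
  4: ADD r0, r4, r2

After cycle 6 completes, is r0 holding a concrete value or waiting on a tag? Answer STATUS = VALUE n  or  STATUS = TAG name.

  c1: issue MUL r4<-Mul1  regs: r0:8,r1:1,r2:4,r3:8,r4:Mul1
  c2: issue MUL r0<-Mul2  regs: r0:Mul2,r1:1,r2:4,r3:8,r4:Mul1
  c3: issue ADD r1<-Add1  regs: r0:Mul2,r1:Add1,r2:4,r3:8,r4:Mul1
  c4: issue SUB r4<-Add2  regs: r0:Mul2,r1:Add1,r2:4,r3:8,r4:Add2
  c5: CDB Mul1=64; stall  regs: r0:Mul2,r1:Add1,r2:4,r3:8,r4:Add2
  c6: CDB Add1=2; issue ADD r0<-Add1  regs: r0:Add1,r1:2,r2:4,r3:8,r4:Add2

STATUS = TAG Add1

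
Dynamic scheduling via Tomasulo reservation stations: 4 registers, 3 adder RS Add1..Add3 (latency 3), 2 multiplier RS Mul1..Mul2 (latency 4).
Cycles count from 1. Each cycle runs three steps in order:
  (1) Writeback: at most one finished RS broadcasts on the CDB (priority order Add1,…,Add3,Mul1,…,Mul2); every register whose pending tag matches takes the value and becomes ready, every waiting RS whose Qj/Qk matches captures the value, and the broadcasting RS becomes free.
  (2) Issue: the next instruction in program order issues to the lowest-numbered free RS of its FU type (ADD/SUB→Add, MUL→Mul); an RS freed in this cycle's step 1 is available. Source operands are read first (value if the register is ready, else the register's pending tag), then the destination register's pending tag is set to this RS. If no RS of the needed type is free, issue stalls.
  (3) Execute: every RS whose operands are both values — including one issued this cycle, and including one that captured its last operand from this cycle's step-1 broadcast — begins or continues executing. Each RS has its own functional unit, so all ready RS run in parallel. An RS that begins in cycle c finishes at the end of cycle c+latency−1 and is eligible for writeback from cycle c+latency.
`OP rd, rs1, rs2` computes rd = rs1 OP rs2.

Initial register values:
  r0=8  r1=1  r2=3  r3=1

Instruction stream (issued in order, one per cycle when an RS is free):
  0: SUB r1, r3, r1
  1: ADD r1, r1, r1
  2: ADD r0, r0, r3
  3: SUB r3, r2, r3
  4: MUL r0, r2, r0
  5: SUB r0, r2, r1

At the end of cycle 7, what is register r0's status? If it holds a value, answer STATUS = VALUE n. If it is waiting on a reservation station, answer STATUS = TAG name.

STATUS = TAG Add3

  c1: issue SUB r1<-Add1  regs: r0:8,r1:Add1,r2:3,r3:1
  c2: issue ADD r1<-Add2  regs: r0:8,r1:Add2,r2:3,r3:1
  c3: issue ADD r0<-Add3  regs: r0:Add3,r1:Add2,r2:3,r3:1
  c4: CDB Add1=0; issue SUB r3<-Add1  regs: r0:Add3,r1:Add2,r2:3,r3:Add1
  c5: issue MUL r0<-Mul1  regs: r0:Mul1,r1:Add2,r2:3,r3:Add1
  c6: CDB Add3=9; issue SUB r0<-Add3  regs: r0:Add3,r1:Add2,r2:3,r3:Add1
  c7: CDB Add1=2  regs: r0:Add3,r1:Add2,r2:3,r3:2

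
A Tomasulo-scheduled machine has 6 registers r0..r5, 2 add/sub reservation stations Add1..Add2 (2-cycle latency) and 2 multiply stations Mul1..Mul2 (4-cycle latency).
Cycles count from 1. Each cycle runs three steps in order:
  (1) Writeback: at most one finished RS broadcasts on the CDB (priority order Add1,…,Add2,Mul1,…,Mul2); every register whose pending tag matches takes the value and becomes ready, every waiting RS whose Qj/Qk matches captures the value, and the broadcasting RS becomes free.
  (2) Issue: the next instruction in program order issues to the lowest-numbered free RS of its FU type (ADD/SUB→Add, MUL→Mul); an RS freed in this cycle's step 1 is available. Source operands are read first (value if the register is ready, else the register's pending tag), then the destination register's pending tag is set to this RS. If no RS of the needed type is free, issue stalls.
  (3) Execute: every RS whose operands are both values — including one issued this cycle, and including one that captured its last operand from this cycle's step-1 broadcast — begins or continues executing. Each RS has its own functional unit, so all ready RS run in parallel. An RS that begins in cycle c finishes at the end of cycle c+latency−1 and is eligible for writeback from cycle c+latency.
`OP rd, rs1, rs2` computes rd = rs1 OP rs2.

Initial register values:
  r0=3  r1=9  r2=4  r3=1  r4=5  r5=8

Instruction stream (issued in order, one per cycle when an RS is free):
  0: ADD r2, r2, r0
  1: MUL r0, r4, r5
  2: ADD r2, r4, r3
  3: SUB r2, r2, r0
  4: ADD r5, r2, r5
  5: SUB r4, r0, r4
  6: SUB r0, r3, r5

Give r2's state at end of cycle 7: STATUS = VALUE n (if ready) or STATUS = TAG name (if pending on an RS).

STATUS = TAG Add2

cycle 1: issue ADD r2<-Add1 // r0:3,r1:9,r2:Add1,r3:1,r4:5,r5:8
cycle 2: issue MUL r0<-Mul1 // r0:Mul1,r1:9,r2:Add1,r3:1,r4:5,r5:8
cycle 3: CDB Add1=7; issue ADD r2<-Add1 // r0:Mul1,r1:9,r2:Add1,r3:1,r4:5,r5:8
cycle 4: issue SUB r2<-Add2 // r0:Mul1,r1:9,r2:Add2,r3:1,r4:5,r5:8
cycle 5: CDB Add1=6; issue ADD r5<-Add1 // r0:Mul1,r1:9,r2:Add2,r3:1,r4:5,r5:Add1
cycle 6: CDB Mul1=40; stall // r0:40,r1:9,r2:Add2,r3:1,r4:5,r5:Add1
cycle 7: stall // r0:40,r1:9,r2:Add2,r3:1,r4:5,r5:Add1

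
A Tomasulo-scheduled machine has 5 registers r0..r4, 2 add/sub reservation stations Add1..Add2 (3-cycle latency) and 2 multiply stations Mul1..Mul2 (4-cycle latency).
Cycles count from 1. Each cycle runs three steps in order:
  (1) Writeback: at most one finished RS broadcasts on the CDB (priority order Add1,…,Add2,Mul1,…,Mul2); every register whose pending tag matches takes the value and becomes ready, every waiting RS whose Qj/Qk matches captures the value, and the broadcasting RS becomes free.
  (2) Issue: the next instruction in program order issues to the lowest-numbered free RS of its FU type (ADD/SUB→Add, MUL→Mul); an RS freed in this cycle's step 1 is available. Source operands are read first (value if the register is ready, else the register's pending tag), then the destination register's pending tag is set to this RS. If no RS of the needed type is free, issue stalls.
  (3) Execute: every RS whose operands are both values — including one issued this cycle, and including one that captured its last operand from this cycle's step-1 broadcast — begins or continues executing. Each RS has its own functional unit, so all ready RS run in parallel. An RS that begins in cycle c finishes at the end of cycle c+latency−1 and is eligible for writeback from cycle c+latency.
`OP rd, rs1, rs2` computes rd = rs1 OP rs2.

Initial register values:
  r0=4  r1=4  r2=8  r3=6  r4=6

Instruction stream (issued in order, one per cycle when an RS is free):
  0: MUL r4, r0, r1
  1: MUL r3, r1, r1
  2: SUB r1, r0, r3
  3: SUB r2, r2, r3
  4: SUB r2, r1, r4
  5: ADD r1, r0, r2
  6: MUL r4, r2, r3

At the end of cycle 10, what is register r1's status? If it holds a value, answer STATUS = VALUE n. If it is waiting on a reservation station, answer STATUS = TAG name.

STATUS = TAG Add2

cycle 1: issue MUL r4<-Mul1 // r0:4,r1:4,r2:8,r3:6,r4:Mul1
cycle 2: issue MUL r3<-Mul2 // r0:4,r1:4,r2:8,r3:Mul2,r4:Mul1
cycle 3: issue SUB r1<-Add1 // r0:4,r1:Add1,r2:8,r3:Mul2,r4:Mul1
cycle 4: issue SUB r2<-Add2 // r0:4,r1:Add1,r2:Add2,r3:Mul2,r4:Mul1
cycle 5: CDB Mul1=16; stall // r0:4,r1:Add1,r2:Add2,r3:Mul2,r4:16
cycle 6: CDB Mul2=16; stall // r0:4,r1:Add1,r2:Add2,r3:16,r4:16
cycle 7: stall // r0:4,r1:Add1,r2:Add2,r3:16,r4:16
cycle 8: stall // r0:4,r1:Add1,r2:Add2,r3:16,r4:16
cycle 9: CDB Add1=-12; issue SUB r2<-Add1 // r0:4,r1:-12,r2:Add1,r3:16,r4:16
cycle 10: CDB Add2=-8; issue ADD r1<-Add2 // r0:4,r1:Add2,r2:Add1,r3:16,r4:16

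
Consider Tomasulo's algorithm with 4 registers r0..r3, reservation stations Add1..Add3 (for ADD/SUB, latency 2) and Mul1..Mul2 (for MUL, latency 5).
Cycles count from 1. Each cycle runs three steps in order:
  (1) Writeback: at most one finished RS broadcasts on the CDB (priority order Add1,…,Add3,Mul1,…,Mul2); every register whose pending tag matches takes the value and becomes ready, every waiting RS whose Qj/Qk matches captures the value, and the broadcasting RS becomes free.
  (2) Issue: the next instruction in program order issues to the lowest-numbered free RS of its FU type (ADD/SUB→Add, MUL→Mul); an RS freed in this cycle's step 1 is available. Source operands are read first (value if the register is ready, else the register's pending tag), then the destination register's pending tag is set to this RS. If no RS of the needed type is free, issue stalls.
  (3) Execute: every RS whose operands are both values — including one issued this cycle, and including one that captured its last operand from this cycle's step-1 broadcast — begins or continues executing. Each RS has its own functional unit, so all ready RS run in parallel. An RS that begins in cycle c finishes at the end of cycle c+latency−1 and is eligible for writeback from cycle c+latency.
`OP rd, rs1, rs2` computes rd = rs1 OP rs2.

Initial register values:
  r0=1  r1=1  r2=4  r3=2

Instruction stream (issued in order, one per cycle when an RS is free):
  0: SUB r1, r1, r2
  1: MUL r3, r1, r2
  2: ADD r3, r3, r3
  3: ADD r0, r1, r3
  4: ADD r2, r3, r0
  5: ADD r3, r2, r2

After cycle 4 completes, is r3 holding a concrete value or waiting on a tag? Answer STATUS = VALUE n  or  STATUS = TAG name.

STATUS = TAG Add1

c1: issue SUB r1<-Add1 | r0:1,r1:Add1,r2:4,r3:2
c2: issue MUL r3<-Mul1 | r0:1,r1:Add1,r2:4,r3:Mul1
c3: CDB Add1=-3; issue ADD r3<-Add1 | r0:1,r1:-3,r2:4,r3:Add1
c4: issue ADD r0<-Add2 | r0:Add2,r1:-3,r2:4,r3:Add1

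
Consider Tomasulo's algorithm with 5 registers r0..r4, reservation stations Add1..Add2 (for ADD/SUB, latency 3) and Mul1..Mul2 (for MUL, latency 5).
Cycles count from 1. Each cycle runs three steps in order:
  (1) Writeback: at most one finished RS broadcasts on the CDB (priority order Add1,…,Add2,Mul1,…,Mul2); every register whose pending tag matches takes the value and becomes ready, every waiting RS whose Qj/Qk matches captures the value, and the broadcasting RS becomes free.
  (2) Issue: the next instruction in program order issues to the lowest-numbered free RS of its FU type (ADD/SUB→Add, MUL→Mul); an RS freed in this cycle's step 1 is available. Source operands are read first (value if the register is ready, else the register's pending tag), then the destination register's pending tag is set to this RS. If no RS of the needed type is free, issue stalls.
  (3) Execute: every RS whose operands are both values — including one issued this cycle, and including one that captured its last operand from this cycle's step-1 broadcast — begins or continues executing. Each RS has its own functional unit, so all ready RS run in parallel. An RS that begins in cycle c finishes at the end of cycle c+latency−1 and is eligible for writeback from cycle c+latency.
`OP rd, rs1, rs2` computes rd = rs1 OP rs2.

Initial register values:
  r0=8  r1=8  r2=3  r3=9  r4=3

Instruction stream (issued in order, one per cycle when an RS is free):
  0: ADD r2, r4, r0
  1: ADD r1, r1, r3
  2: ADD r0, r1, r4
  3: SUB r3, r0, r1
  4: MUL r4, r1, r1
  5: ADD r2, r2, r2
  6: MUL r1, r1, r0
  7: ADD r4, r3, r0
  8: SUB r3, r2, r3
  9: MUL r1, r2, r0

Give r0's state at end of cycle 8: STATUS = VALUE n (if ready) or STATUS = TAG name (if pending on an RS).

STATUS = VALUE 20

c1: issue ADD r2<-Add1 | r0:8,r1:8,r2:Add1,r3:9,r4:3
c2: issue ADD r1<-Add2 | r0:8,r1:Add2,r2:Add1,r3:9,r4:3
c3: stall | r0:8,r1:Add2,r2:Add1,r3:9,r4:3
c4: CDB Add1=11; issue ADD r0<-Add1 | r0:Add1,r1:Add2,r2:11,r3:9,r4:3
c5: CDB Add2=17; issue SUB r3<-Add2 | r0:Add1,r1:17,r2:11,r3:Add2,r4:3
c6: issue MUL r4<-Mul1 | r0:Add1,r1:17,r2:11,r3:Add2,r4:Mul1
c7: stall | r0:Add1,r1:17,r2:11,r3:Add2,r4:Mul1
c8: CDB Add1=20; issue ADD r2<-Add1 | r0:20,r1:17,r2:Add1,r3:Add2,r4:Mul1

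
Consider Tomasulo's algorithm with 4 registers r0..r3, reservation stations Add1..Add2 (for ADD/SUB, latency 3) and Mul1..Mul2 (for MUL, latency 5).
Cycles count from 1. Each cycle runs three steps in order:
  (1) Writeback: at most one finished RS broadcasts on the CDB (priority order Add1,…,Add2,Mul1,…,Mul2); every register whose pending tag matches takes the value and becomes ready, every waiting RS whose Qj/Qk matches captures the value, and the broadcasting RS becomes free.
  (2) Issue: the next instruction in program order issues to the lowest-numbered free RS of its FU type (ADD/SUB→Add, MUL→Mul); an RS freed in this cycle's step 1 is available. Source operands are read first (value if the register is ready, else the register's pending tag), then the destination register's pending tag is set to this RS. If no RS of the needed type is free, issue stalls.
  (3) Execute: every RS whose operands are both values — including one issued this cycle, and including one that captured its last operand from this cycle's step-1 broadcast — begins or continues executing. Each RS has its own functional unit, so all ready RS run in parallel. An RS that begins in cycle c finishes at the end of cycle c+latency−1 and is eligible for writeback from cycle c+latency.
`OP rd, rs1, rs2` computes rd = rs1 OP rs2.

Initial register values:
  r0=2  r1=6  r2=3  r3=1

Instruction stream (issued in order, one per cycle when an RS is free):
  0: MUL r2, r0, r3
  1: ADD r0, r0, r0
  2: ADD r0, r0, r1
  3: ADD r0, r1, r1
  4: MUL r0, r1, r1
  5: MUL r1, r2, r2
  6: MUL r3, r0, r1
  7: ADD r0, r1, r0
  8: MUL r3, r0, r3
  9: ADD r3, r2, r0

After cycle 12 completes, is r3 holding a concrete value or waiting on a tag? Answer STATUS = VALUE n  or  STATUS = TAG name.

STATUS = TAG Mul1

c1: issue MUL r2<-Mul1 | r0:2,r1:6,r2:Mul1,r3:1
c2: issue ADD r0<-Add1 | r0:Add1,r1:6,r2:Mul1,r3:1
c3: issue ADD r0<-Add2 | r0:Add2,r1:6,r2:Mul1,r3:1
c4: stall | r0:Add2,r1:6,r2:Mul1,r3:1
c5: CDB Add1=4; issue ADD r0<-Add1 | r0:Add1,r1:6,r2:Mul1,r3:1
c6: CDB Mul1=2; issue MUL r0<-Mul1 | r0:Mul1,r1:6,r2:2,r3:1
c7: issue MUL r1<-Mul2 | r0:Mul1,r1:Mul2,r2:2,r3:1
c8: CDB Add1=12; stall | r0:Mul1,r1:Mul2,r2:2,r3:1
c9: CDB Add2=10; stall | r0:Mul1,r1:Mul2,r2:2,r3:1
c10: stall | r0:Mul1,r1:Mul2,r2:2,r3:1
c11: CDB Mul1=36; issue MUL r3<-Mul1 | r0:36,r1:Mul2,r2:2,r3:Mul1
c12: CDB Mul2=4; issue ADD r0<-Add1 | r0:Add1,r1:4,r2:2,r3:Mul1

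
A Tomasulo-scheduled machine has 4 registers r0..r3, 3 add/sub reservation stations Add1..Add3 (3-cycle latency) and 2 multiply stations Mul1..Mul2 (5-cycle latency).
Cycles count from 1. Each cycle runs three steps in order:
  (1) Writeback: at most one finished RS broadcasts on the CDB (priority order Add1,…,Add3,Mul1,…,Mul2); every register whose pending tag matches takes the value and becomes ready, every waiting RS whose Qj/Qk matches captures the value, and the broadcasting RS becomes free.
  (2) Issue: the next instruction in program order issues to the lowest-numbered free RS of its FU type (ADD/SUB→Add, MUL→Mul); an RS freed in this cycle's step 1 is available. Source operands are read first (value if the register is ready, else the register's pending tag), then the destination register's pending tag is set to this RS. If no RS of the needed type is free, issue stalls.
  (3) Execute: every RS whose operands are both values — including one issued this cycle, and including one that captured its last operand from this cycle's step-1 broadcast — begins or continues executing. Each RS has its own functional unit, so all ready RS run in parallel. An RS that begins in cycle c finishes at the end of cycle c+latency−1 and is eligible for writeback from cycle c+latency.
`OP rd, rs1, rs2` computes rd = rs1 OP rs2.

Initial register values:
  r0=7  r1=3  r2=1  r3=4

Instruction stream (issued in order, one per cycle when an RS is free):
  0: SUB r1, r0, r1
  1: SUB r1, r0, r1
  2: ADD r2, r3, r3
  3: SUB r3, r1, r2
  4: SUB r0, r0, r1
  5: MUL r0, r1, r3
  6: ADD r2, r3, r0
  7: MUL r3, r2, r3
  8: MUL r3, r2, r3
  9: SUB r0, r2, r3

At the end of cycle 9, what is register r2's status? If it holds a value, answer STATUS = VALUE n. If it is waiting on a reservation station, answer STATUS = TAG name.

c1: issue SUB r1<-Add1 | r0:7,r1:Add1,r2:1,r3:4
c2: issue SUB r1<-Add2 | r0:7,r1:Add2,r2:1,r3:4
c3: issue ADD r2<-Add3 | r0:7,r1:Add2,r2:Add3,r3:4
c4: CDB Add1=4; issue SUB r3<-Add1 | r0:7,r1:Add2,r2:Add3,r3:Add1
c5: stall | r0:7,r1:Add2,r2:Add3,r3:Add1
c6: CDB Add3=8; issue SUB r0<-Add3 | r0:Add3,r1:Add2,r2:8,r3:Add1
c7: CDB Add2=3; issue MUL r0<-Mul1 | r0:Mul1,r1:3,r2:8,r3:Add1
c8: issue ADD r2<-Add2 | r0:Mul1,r1:3,r2:Add2,r3:Add1
c9: issue MUL r3<-Mul2 | r0:Mul1,r1:3,r2:Add2,r3:Mul2

STATUS = TAG Add2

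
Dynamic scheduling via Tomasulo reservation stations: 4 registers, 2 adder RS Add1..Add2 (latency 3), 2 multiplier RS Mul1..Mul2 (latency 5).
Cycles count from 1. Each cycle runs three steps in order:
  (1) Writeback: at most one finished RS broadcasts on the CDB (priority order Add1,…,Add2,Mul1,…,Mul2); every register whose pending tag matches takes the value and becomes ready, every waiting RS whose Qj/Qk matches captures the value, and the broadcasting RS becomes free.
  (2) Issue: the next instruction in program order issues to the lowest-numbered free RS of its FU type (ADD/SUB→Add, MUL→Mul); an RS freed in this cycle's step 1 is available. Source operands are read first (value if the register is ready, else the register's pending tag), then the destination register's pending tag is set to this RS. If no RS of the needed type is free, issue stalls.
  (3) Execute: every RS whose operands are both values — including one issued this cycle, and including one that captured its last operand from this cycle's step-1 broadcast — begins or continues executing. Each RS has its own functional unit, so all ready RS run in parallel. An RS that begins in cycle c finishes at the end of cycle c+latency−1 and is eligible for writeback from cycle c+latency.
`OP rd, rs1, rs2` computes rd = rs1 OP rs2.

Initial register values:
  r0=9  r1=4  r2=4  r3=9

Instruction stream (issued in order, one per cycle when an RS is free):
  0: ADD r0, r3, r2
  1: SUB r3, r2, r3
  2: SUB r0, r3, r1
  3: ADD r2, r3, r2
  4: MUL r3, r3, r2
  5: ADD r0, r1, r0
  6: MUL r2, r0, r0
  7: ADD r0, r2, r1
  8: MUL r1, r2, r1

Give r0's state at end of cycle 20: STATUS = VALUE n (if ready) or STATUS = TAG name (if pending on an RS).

c1: issue ADD r0<-Add1 | r0:Add1,r1:4,r2:4,r3:9
c2: issue SUB r3<-Add2 | r0:Add1,r1:4,r2:4,r3:Add2
c3: stall | r0:Add1,r1:4,r2:4,r3:Add2
c4: CDB Add1=13; issue SUB r0<-Add1 | r0:Add1,r1:4,r2:4,r3:Add2
c5: CDB Add2=-5; issue ADD r2<-Add2 | r0:Add1,r1:4,r2:Add2,r3:-5
c6: issue MUL r3<-Mul1 | r0:Add1,r1:4,r2:Add2,r3:Mul1
c7: stall | r0:Add1,r1:4,r2:Add2,r3:Mul1
c8: CDB Add1=-9; issue ADD r0<-Add1 | r0:Add1,r1:4,r2:Add2,r3:Mul1
c9: CDB Add2=-1; issue MUL r2<-Mul2 | r0:Add1,r1:4,r2:Mul2,r3:Mul1
c10: issue ADD r0<-Add2 | r0:Add2,r1:4,r2:Mul2,r3:Mul1
c11: CDB Add1=-5; stall | r0:Add2,r1:4,r2:Mul2,r3:Mul1
c12: stall | r0:Add2,r1:4,r2:Mul2,r3:Mul1
c13: stall | r0:Add2,r1:4,r2:Mul2,r3:Mul1
c14: CDB Mul1=5; issue MUL r1<-Mul1 | r0:Add2,r1:Mul1,r2:Mul2,r3:5
c15: - | r0:Add2,r1:Mul1,r2:Mul2,r3:5
c16: CDB Mul2=25 | r0:Add2,r1:Mul1,r2:25,r3:5
c17: - | r0:Add2,r1:Mul1,r2:25,r3:5
c18: - | r0:Add2,r1:Mul1,r2:25,r3:5
c19: CDB Add2=29 | r0:29,r1:Mul1,r2:25,r3:5
c20: - | r0:29,r1:Mul1,r2:25,r3:5

STATUS = VALUE 29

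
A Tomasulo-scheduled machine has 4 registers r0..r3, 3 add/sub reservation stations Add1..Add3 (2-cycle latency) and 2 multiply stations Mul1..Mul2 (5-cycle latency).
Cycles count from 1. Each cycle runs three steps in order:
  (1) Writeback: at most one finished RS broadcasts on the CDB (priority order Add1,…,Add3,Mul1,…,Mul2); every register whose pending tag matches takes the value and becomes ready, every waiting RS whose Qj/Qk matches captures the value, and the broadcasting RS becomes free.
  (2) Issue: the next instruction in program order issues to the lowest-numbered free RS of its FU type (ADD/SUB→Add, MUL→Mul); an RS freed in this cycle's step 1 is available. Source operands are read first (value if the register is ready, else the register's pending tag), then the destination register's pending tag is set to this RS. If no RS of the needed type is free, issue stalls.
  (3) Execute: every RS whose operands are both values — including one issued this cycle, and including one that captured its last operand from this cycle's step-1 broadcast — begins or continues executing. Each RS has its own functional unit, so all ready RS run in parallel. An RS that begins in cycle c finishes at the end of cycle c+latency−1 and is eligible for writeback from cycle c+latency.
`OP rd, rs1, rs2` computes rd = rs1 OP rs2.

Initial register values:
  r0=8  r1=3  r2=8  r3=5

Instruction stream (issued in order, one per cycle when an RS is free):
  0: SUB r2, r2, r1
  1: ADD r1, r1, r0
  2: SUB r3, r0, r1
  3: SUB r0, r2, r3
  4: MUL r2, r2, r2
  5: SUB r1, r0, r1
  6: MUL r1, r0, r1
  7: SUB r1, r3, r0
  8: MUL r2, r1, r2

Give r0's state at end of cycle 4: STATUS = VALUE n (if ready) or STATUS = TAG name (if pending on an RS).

STATUS = TAG Add2

cycle 1: issue SUB r2<-Add1 // r0:8,r1:3,r2:Add1,r3:5
cycle 2: issue ADD r1<-Add2 // r0:8,r1:Add2,r2:Add1,r3:5
cycle 3: CDB Add1=5; issue SUB r3<-Add1 // r0:8,r1:Add2,r2:5,r3:Add1
cycle 4: CDB Add2=11; issue SUB r0<-Add2 // r0:Add2,r1:11,r2:5,r3:Add1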